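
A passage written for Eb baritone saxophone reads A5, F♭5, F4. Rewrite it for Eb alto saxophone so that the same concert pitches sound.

A4 Fb4 F3

First find concert pitch: the Eb baritone saxophone sounds a major thirteenth below written, so A5 F♭5 F4 sounds C4 Abb3 Ab2.
Then write for Eb alto saxophone: it sounds a major sixth below written, so the part must be a major sixth above concert.
C4 → A4
Abb3 → Fb4
Ab2 → F3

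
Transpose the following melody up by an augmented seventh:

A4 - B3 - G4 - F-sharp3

A4: a seventh up reaches G, and 12 semitones makes it G##5.
B3: a seventh up reaches A, and 12 semitones makes it A##4.
G4: a seventh up reaches F, and 12 semitones makes it F##5.
An augmented seventh up from F#3 gives E##4.

G##5 A##4 F##5 E##4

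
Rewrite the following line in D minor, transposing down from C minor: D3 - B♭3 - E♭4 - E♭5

C minor to D minor down is a minor seventh, so every note moves down by that interval.
D3 becomes E2
Bb3 becomes C3
Eb4 becomes F3
Eb5 becomes F4

E2 C3 F3 F4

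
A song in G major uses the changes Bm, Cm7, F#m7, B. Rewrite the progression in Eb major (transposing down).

G major down to Eb major is a major third; each chord root moves by that interval while the quality stays the same.
Bm: root B down a major third → G, giving Gm.
Cm7: root C down a major third → Ab, giving Abm7.
F#m7: root F# down a major third → D, giving Dm7.
B: root B down a major third → G, giving G.

Gm Abm7 Dm7 G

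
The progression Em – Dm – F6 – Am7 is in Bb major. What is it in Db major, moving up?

Bb major up to Db major is a minor third; each chord root moves by that interval while the quality stays the same.
Em: root E up a minor third → G, giving Gm.
Dm: root D up a minor third → F, giving Fm.
F6: root F up a minor third → Ab, giving Ab6.
Am7: root A up a minor third → C, giving Cm7.

Gm Fm Ab6 Cm7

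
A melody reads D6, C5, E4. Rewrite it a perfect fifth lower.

G5 F4 A3

D6 becomes G5
C5 becomes F4
E4 becomes A3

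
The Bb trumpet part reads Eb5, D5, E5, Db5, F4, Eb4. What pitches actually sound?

Written C4 on the Bb trumpet sounds as Bb3, a major second lower; apply that shift to every note.
Eb5 -> Db5
D5 -> C5
E5 -> D5
Db5 -> Cb5
F4 -> Eb4
Eb4 -> Db4

Db5 C5 D5 Cb5 Eb4 Db4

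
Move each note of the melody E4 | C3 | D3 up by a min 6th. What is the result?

E4 up a minor sixth is C5.
A minor sixth up from C3 gives Ab3.
A minor sixth up from D3 gives Bb3.

C5 Ab3 Bb3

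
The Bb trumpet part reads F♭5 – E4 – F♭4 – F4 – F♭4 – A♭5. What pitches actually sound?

Ebb5 D4 Ebb4 Eb4 Ebb4 Gb5

The Bb trumpet sounds a major second below written, so transpose each written note down a major second.
Fb5 to Ebb5
E4 to D4
Fb4 to Ebb4
F4 to Eb4
Fb4 to Ebb4
Ab5 to Gb5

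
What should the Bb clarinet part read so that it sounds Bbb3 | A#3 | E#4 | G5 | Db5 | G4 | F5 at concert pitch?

The Bb clarinet sounds a major second below written, so the written part must be a major second above concert — transpose each note up.
Bbb3 to Cb4
A#3 to B#3
E#4 to F##4
G5 to A5
Db5 to Eb5
G4 to A4
F5 to G5

Cb4 B#3 F##4 A5 Eb5 A4 G5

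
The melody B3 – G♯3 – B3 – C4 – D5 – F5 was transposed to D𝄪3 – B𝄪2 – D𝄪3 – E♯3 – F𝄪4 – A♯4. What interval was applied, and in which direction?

down a diminished sixth

From B3 to D##3 is 6 letter names — a sixth of some quality.
D##3 to B3 is 7 semitones, which makes it a diminished sixth; the second version is lower, so the direction is down.
Checking another pair — F5 → A#4 — gives the same interval.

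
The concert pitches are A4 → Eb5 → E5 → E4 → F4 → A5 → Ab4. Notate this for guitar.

The guitar sounds a perfect octave below written, so the written part must be a perfect octave above concert — transpose each note up.
A4 becomes A5
Eb5 becomes Eb6
E5 becomes E6
E4 becomes E5
F4 becomes F5
A5 becomes A6
Ab4 becomes Ab5

A5 Eb6 E6 E5 F5 A6 Ab5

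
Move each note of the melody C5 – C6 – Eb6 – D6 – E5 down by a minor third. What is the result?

A4 A5 C6 B5 C#5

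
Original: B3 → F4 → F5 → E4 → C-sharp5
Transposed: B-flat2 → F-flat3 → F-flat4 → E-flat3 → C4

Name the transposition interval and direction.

down an augmented octave

Take the first pair: B3 → Bb2. B to B spans 8 letter names, so the interval is some kind of octave.
Bb2 to B3 is 13 semitones, which makes it an augmented octave; the second version is lower, so the direction is down.
Checking another pair — C#5 → C4 — gives the same interval.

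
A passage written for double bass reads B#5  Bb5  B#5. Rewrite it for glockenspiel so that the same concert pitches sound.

B#2 Bb2 B#2

First find concert pitch: the double bass sounds a perfect octave below written, so B#5 Bb5 B#5 sounds B#4 Bb4 B#4.
Then write for glockenspiel: it sounds a perfect fifteenth above written, so the part must be a perfect fifteenth below concert.
B#4 → B#2
Bb4 → Bb2
B#4 → B#2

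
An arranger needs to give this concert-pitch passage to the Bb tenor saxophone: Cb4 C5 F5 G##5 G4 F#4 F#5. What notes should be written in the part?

Db5 D6 G6 A##6 A5 G#5 G#6

The Bb tenor saxophone sounds a major ninth below written, so the written part must be a major ninth above concert — transpose each note up.
Cb4 → Db5
C5 → D6
F5 → G6
G##5 → A##6
G4 → A5
F#4 → G#5
F#5 → G#6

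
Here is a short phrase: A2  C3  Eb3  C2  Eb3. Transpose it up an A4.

An augmented fourth up from A2 gives D#3.
C3: a fourth up reaches F, and 6 semitones makes it F#3.
Eb3 up an augmented fourth is A3.
C2 up an augmented fourth is F#2.
Eb3: a fourth up reaches A, and 6 semitones makes it A3.

D#3 F#3 A3 F#2 A3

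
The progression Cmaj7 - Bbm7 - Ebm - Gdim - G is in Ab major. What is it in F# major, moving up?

A#maj7 G#m7 C#m E#dim E#

Ab major up to F# major is an augmented sixth; each chord root moves by that interval while the quality stays the same.
Cmaj7: root C up an augmented sixth → A#, giving A#maj7.
Bbm7: root Bb up an augmented sixth → G#, giving G#m7.
Ebm: root Eb up an augmented sixth → C#, giving C#m.
Gdim: root G up an augmented sixth → E#, giving E#dim.
G: root G up an augmented sixth → E#, giving E#.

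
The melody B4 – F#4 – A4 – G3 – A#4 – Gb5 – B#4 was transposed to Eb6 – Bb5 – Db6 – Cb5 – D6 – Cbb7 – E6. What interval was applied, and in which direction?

up a diminished eleventh

From B4 to Eb6 is 11 letter names — an eleventh of some quality.
B4 to Eb6 is 16 semitones, which makes it a diminished eleventh; the second version is higher, so the direction is up.
Checking another pair — B#4 → E6 — gives the same interval.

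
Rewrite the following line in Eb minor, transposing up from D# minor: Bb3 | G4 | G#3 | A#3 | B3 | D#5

From D# up to Eb is a diminished second; apply that to each pitch.
Bb3 to Cbb4
G4 to Abb4
G#3 to Ab3
A#3 to Bb3
B3 to Cb4
D#5 to Eb5

Cbb4 Abb4 Ab3 Bb3 Cb4 Eb5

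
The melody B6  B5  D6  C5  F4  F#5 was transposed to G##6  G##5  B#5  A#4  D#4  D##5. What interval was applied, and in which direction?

From B6 to G##6 is 3 letter names — a third of some quality.
G##6 to B6 is 2 semitones, which makes it a diminished third; the second version is lower, so the direction is down.
Checking another pair — F#5 → D##5 — gives the same interval.

down a diminished third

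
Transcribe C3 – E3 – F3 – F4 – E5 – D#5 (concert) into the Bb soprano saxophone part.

D3 F#3 G3 G4 F#5 E#5

The Bb soprano saxophone sounds a major second below written, so the written part must be a major second above concert — transpose each note up.
C3 to D3
E3 to F#3
F3 to G3
F4 to G4
E5 to F#5
D#5 to E#5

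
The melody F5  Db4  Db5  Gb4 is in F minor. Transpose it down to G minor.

G4 Eb3 Eb4 Ab3

From F down to G is a minor seventh; apply that to each pitch.
F5 → G4
Db4 → Eb3
Db5 → Eb4
Gb4 → Ab3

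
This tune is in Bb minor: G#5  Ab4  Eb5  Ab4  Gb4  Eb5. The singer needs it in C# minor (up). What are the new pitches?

A##5 B4 F#5 B4 A4 F#5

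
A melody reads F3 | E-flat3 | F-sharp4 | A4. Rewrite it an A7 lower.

Gbb2 Fbb2 Gb3 Bbb3

F3 -> Gbb2
Eb3 -> Fbb2
F#4 -> Gb3
A4 -> Bbb3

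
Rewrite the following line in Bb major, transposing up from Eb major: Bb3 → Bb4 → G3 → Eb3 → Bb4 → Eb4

F4 F5 D4 Bb3 F5 Bb4

From Eb up to Bb is a perfect fifth; apply that to each pitch.
Bb3 gives F4
Bb4 gives F5
G3 gives D4
Eb3 gives Bb3
Bb4 gives F5
Eb4 gives Bb4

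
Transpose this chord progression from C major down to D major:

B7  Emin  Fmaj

C major down to D major is a minor seventh; each chord root moves by that interval while the quality stays the same.
B7: root B down a minor seventh → C#, giving C#7.
Emin: root E down a minor seventh → F#, giving F#min.
Fmaj: root F down a minor seventh → G, giving Gmaj.

C#7 F#min Gmaj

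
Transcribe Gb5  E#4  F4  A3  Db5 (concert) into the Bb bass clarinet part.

Ab6 F##5 G5 B4 Eb6

Written C4 sounds as Bb2 on the Bb bass clarinet, so concert pitches are written a major ninth up.
Gb5 to Ab6
E#4 to F##5
F4 to G5
A3 to B4
Db5 to Eb6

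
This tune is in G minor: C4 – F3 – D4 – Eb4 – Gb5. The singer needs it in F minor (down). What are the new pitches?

Bb3 Eb3 C4 Db4 Fb5

G minor to F minor down is a major second, so every note moves down by that interval.
C4 becomes Bb3
F3 becomes Eb3
D4 becomes C4
Eb4 becomes Db4
Gb5 becomes Fb5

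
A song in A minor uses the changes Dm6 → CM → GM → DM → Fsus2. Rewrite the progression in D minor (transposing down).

Gm6 FM CM GM Bbsus2

A minor down to D minor is a perfect fifth; each chord root moves by that interval while the quality stays the same.
Dm6: root D down a perfect fifth → G, giving Gm6.
CM: root C down a perfect fifth → F, giving FM.
GM: root G down a perfect fifth → C, giving CM.
DM: root D down a perfect fifth → G, giving GM.
Fsus2: root F down a perfect fifth → Bb, giving Bbsus2.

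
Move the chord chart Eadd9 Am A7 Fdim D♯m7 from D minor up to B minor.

D minor up to B minor is a major sixth; each chord root moves by that interval while the quality stays the same.
Eadd9: root E up a major sixth → C#, giving C#add9.
Am: root A up a major sixth → F#, giving F#m.
A7: root A up a major sixth → F#, giving F#7.
Fdim: root F up a major sixth → D, giving Ddim.
D♯m7: root D♯ up a major sixth → B#, giving B#m7.

C#add9 F#m F#7 Ddim B#m7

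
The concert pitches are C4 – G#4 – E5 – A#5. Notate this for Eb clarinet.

Written C4 sounds as Eb4 on the Eb clarinet, so concert pitches are written a minor third down.
C4 to A3
G#4 to E#4
E5 to C#5
A#5 to F##5

A3 E#4 C#5 F##5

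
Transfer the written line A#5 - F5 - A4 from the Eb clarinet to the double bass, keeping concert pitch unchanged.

C#7 Ab6 C6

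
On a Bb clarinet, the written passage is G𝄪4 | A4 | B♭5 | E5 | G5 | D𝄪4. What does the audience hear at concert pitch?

The Bb clarinet sounds a major second below written, so transpose each written note down a major second.
G##4 gives F##4
A4 gives G4
Bb5 gives Ab5
E5 gives D5
G5 gives F5
D##4 gives C##4

F##4 G4 Ab5 D5 F5 C##4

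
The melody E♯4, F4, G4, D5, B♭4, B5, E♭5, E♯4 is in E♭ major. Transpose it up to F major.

From E♭ up to F is a major second; apply that to each pitch.
E#4 -> F##4
F4 -> G4
G4 -> A4
D5 -> E5
Bb4 -> C5
B5 -> C#6
Eb5 -> F5
E#4 -> F##4

F##4 G4 A4 E5 C5 C#6 F5 F##4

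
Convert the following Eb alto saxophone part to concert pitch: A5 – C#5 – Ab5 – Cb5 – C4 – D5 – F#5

C5 E4 Cb5 Ebb4 Eb3 F4 A4

The Eb alto saxophone sounds a major sixth below written, so transpose each written note down a major sixth.
A5 becomes C5
C#5 becomes E4
Ab5 becomes Cb5
Cb5 becomes Ebb4
C4 becomes Eb3
D5 becomes F4
F#5 becomes A4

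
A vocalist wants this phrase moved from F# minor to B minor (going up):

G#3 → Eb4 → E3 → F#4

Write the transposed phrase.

C#4 Ab4 A3 B4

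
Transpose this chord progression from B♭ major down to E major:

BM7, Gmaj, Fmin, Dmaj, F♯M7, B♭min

E#M7 C#maj Bmin G#maj B#M7 Emin

B♭ major down to E major is a diminished fifth; each chord root moves by that interval while the quality stays the same.
BM7: root B down a diminished fifth → E#, giving E#M7.
Gmaj: root G down a diminished fifth → C#, giving C#maj.
Fmin: root F down a diminished fifth → B, giving Bmin.
Dmaj: root D down a diminished fifth → G#, giving G#maj.
F♯M7: root F♯ down a diminished fifth → B#, giving B#M7.
B♭min: root B♭ down a diminished fifth → E, giving Emin.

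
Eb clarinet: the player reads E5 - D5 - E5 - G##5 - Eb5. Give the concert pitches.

Written C4 on the Eb clarinet sounds as Eb4, a minor third higher; apply that shift to every note.
E5 to G5
D5 to F5
E5 to G5
G##5 to B#5
Eb5 to Gb5

G5 F5 G5 B#5 Gb5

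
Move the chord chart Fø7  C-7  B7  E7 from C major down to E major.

C major down to E major is a minor sixth; each chord root moves by that interval while the quality stays the same.
Fø7: root F down a minor sixth → A, giving Aø7.
C-7: root C down a minor sixth → E, giving E-7.
B7: root B down a minor sixth → D#, giving D#7.
E7: root E down a minor sixth → G#, giving G#7.

Aø7 E-7 D#7 G#7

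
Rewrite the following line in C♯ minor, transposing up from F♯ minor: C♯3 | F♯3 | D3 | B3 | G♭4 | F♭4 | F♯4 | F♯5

F♯ minor to C♯ minor up is a perfect fifth, so every note moves up by that interval.
C#3 -> G#3
F#3 -> C#4
D3 -> A3
B3 -> F#4
Gb4 -> Db5
Fb4 -> Cb5
F#4 -> C#5
F#5 -> C#6

G#3 C#4 A3 F#4 Db5 Cb5 C#5 C#6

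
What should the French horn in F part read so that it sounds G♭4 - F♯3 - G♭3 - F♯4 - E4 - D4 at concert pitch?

Db5 C#4 Db4 C#5 B4 A4

The French horn in F sounds a perfect fifth below written, so the written part must be a perfect fifth above concert — transpose each note up.
Gb4 gives Db5
F#3 gives C#4
Gb3 gives Db4
F#4 gives C#5
E4 gives B4
D4 gives A4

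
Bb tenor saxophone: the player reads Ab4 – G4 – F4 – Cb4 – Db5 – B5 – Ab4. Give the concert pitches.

Gb3 F3 Eb3 Bbb2 Cb4 A4 Gb3

Written C4 on the Bb tenor saxophone sounds as Bb2, a major ninth lower; apply that shift to every note.
Ab4 -> Gb3
G4 -> F3
F4 -> Eb3
Cb4 -> Bbb2
Db5 -> Cb4
B5 -> A4
Ab4 -> Gb3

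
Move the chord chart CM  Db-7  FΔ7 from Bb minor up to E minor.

Bb minor up to E minor is an augmented fourth; each chord root moves by that interval while the quality stays the same.
CM: root C up an augmented fourth → F#, giving F#M.
Db-7: root Db up an augmented fourth → G, giving G-7.
FΔ7: root F up an augmented fourth → B, giving BΔ7.

F#M G-7 BΔ7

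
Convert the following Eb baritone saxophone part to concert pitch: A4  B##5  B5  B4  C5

C3 D##4 D4 D3 Eb3

Written C4 on the Eb baritone saxophone sounds as Eb2, a major thirteenth lower; apply that shift to every note.
A4 gives C3
B##5 gives D##4
B5 gives D4
B4 gives D3
C5 gives Eb3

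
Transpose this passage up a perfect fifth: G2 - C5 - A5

D3 G5 E6

G2 becomes D3
C5 becomes G5
A5 becomes E6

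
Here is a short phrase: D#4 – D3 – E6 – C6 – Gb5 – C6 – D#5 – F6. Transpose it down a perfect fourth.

A#3 A2 B5 G5 Db5 G5 A#4 C6

D#4 → A#3
D3 → A2
E6 → B5
C6 → G5
Gb5 → Db5
C6 → G5
D#5 → A#4
F6 → C6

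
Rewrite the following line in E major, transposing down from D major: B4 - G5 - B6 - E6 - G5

From D down to E is a minor seventh; apply that to each pitch.
B4 gives C#4
G5 gives A4
B6 gives C#6
E6 gives F#5
G5 gives A4

C#4 A4 C#6 F#5 A4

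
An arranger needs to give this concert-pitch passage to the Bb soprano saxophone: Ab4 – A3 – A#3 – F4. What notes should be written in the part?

Bb4 B3 B#3 G4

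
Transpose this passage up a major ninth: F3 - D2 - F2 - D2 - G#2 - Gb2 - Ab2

F3 -> G4
D2 -> E3
F2 -> G3
D2 -> E3
G#2 -> A#3
Gb2 -> Ab3
Ab2 -> Bb3

G4 E3 G3 E3 A#3 Ab3 Bb3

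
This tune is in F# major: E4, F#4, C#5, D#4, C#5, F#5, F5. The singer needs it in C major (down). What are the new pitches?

From F# down to C is an augmented fourth; apply that to each pitch.
E4 -> Bb3
F#4 -> C4
C#5 -> G4
D#4 -> A3
C#5 -> G4
F#5 -> C5
F5 -> Cb5

Bb3 C4 G4 A3 G4 C5 Cb5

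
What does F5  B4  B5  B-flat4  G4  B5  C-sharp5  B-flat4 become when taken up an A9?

G#6 C##6 C##7 C#6 A#5 C##7 D##6 C#6

F5 -> G#6
B4 -> C##6
B5 -> C##7
Bb4 -> C#6
G4 -> A#5
B5 -> C##7
C#5 -> D##6
Bb4 -> C#6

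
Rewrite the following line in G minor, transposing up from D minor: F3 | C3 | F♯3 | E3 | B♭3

Bb3 F3 B3 A3 Eb4

From D up to G is a perfect fourth; apply that to each pitch.
F3 -> Bb3
C3 -> F3
F#3 -> B3
E3 -> A3
Bb3 -> Eb4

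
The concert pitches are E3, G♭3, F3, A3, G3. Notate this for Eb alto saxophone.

C#4 Eb4 D4 F#4 E4

Written C4 sounds as Eb3 on the Eb alto saxophone, so concert pitches are written a major sixth up.
E3 gives C#4
Gb3 gives Eb4
F3 gives D4
A3 gives F#4
G3 gives E4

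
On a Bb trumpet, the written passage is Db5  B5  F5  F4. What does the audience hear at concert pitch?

The Bb trumpet sounds a major second below written, so transpose each written note down a major second.
Db5 gives Cb5
B5 gives A5
F5 gives Eb5
F4 gives Eb4

Cb5 A5 Eb5 Eb4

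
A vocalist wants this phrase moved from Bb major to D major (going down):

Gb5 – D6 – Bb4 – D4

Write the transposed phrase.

Bb4 F#5 D4 F#3

From Bb down to D is a minor sixth; apply that to each pitch.
Gb5 gives Bb4
D6 gives F#5
Bb4 gives D4
D4 gives F#3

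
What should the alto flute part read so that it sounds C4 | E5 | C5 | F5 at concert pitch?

Written C4 sounds as G3 on the alto flute, so concert pitches are written a perfect fourth up.
C4 → F4
E5 → A5
C5 → F5
F5 → Bb5

F4 A5 F5 Bb5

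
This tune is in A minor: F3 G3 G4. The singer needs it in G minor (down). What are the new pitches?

A minor to G minor down is a major second, so every note moves down by that interval.
F3 -> Eb3
G3 -> F3
G4 -> F4

Eb3 F3 F4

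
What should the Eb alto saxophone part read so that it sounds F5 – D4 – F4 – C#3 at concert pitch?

D6 B4 D5 A#3

The Eb alto saxophone sounds a major sixth below written, so the written part must be a major sixth above concert — transpose each note up.
F5 → D6
D4 → B4
F4 → D5
C#3 → A#3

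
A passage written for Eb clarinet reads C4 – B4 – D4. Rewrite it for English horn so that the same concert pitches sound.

First find concert pitch: the Eb clarinet sounds a minor third above written, so C4 B4 D4 sounds Eb4 D5 F4.
Then write for English horn: it sounds a perfect fifth below written, so the part must be a perfect fifth above concert.
Eb4 → Bb4
D5 → A5
F4 → C5

Bb4 A5 C5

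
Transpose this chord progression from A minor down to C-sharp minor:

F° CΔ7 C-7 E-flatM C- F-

A° EΔ7 E-7 GM E- A-

A minor down to C-sharp minor is a minor sixth; each chord root moves by that interval while the quality stays the same.
F°: root F down a minor sixth → A, giving A°.
CΔ7: root C down a minor sixth → E, giving EΔ7.
C-7: root C down a minor sixth → E, giving E-7.
E-flatM: root E-flat down a minor sixth → G, giving GM.
C-: root C down a minor sixth → E, giving E-.
F-: root F down a minor sixth → A, giving A-.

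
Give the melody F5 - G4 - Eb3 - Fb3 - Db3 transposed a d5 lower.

F5 to B4
G4 to C#4
Eb3 to A2
Fb3 to Bb2
Db3 to G2

B4 C#4 A2 Bb2 G2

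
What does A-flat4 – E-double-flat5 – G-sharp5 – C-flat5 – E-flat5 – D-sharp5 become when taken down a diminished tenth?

F#3 C4 E##4 A3 C#4 B##3

Ab4: a tenth down reaches F, and 14 semitones makes it F#3.
Ebb5: a tenth down reaches C, and 14 semitones makes it C4.
A diminished tenth down from G#5 gives E##4.
Cb5: a tenth down reaches A, and 14 semitones makes it A3.
Eb5: a tenth down reaches C, and 14 semitones makes it C#4.
D#5 down a diminished tenth is B##3.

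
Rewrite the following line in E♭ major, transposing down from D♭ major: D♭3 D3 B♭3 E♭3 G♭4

Eb2 E2 C3 F2 Ab3

From D♭ down to E♭ is a minor seventh; apply that to each pitch.
Db3 becomes Eb2
D3 becomes E2
Bb3 becomes C3
Eb3 becomes F2
Gb4 becomes Ab3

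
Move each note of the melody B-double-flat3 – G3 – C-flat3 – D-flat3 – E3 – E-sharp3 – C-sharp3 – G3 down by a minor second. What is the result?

Bbb3 gives Ab3
G3 gives F#3
Cb3 gives Bb2
Db3 gives C3
E3 gives D#3
E#3 gives D##3
C#3 gives B#2
G3 gives F#3

Ab3 F#3 Bb2 C3 D#3 D##3 B#2 F#3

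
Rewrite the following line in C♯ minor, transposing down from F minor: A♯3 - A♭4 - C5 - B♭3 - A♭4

E##3 E4 G#4 F#3 E4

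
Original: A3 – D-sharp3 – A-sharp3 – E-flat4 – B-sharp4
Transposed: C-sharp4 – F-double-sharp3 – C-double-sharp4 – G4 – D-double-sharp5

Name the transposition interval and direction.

Take the first pair: A3 → C#4. A to C spans 3 letter names, so the interval is some kind of third.
A3 to C#4 is 4 semitones, which makes it a major third; the second version is higher, so the direction is up.
Checking another pair — B#4 → D##5 — gives the same interval.

up a major third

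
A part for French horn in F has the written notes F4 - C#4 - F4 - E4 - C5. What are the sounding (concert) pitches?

Bb3 F#3 Bb3 A3 F4

Written C4 on the French horn in F sounds as F3, a perfect fifth lower; apply that shift to every note.
F4 -> Bb3
C#4 -> F#3
F4 -> Bb3
E4 -> A3
C5 -> F4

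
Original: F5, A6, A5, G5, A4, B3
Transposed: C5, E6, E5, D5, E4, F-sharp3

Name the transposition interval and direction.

Take the first pair: F5 → C5. F to C spans 4 letter names, so the interval is some kind of fourth.
C5 to F5 is 5 semitones, which makes it a perfect fourth; the second version is lower, so the direction is down.
Checking another pair — B3 → F#3 — gives the same interval.

down a perfect fourth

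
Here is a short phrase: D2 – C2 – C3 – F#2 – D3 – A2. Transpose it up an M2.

E2 D2 D3 G#2 E3 B2

D2 -> E2
C2 -> D2
C3 -> D3
F#2 -> G#2
D3 -> E3
A2 -> B2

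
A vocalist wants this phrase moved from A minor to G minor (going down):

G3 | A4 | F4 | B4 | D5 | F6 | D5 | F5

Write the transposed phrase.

From A down to G is a major second; apply that to each pitch.
G3 -> F3
A4 -> G4
F4 -> Eb4
B4 -> A4
D5 -> C5
F6 -> Eb6
D5 -> C5
F5 -> Eb5

F3 G4 Eb4 A4 C5 Eb6 C5 Eb5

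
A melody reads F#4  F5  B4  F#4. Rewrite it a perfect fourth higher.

F#4 gives B4
F5 gives Bb5
B4 gives E5
F#4 gives B4

B4 Bb5 E5 B4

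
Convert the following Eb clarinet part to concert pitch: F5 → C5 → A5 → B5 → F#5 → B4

Ab5 Eb5 C6 D6 A5 D5

Written C4 on the Eb clarinet sounds as Eb4, a minor third higher; apply that shift to every note.
F5 becomes Ab5
C5 becomes Eb5
A5 becomes C6
B5 becomes D6
F#5 becomes A5
B4 becomes D5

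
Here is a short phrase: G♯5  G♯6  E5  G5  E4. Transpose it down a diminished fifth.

C##5 C##6 A#4 C#5 A#3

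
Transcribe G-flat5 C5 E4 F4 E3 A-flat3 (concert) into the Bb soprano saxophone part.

Written C4 sounds as Bb3 on the Bb soprano saxophone, so concert pitches are written a major second up.
Gb5 -> Ab5
C5 -> D5
E4 -> F#4
F4 -> G4
E3 -> F#3
Ab3 -> Bb3

Ab5 D5 F#4 G4 F#3 Bb3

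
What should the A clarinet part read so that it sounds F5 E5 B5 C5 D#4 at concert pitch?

Ab5 G5 D6 Eb5 F#4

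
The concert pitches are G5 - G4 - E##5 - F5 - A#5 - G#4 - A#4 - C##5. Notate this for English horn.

D6 D5 B##5 C6 E#6 D#5 E#5 G##5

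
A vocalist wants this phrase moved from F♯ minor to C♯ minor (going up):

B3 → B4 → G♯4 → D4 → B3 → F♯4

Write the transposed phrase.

F#4 F#5 D#5 A4 F#4 C#5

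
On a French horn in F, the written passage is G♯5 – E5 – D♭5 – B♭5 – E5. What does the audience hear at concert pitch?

C#5 A4 Gb4 Eb5 A4

The French horn in F sounds a perfect fifth below written, so transpose each written note down a perfect fifth.
G#5 -> C#5
E5 -> A4
Db5 -> Gb4
Bb5 -> Eb5
E5 -> A4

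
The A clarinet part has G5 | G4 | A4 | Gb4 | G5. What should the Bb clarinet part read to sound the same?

F#5 F#4 G#4 F4 F#5

First find concert pitch: the A clarinet sounds a minor third below written, so G5 G4 A4 Gb4 G5 sounds E5 E4 F#4 Eb4 E5.
Then write for Bb clarinet: it sounds a major second below written, so the part must be a major second above concert.
E5 → F#5
E4 → F#4
F#4 → G#4
Eb4 → F4
E5 → F#5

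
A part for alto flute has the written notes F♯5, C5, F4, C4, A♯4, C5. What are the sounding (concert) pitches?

C#5 G4 C4 G3 E#4 G4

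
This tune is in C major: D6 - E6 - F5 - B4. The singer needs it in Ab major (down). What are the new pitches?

Bb5 C6 Db5 G4

C major to Ab major down is a major third, so every note moves down by that interval.
D6 → Bb5
E6 → C6
F5 → Db5
B4 → G4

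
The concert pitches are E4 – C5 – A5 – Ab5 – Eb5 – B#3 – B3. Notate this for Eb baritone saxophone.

The Eb baritone saxophone sounds a major thirteenth below written, so the written part must be a major thirteenth above concert — transpose each note up.
E4 becomes C#6
C5 becomes A6
A5 becomes F#7
Ab5 becomes F7
Eb5 becomes C7
B#3 becomes G##5
B3 becomes G#5

C#6 A6 F#7 F7 C7 G##5 G#5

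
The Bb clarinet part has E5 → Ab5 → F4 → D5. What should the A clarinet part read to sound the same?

First find concert pitch: the Bb clarinet sounds a major second below written, so E5 Ab5 F4 D5 sounds D5 Gb5 Eb4 C5.
Then write for A clarinet: it sounds a minor third below written, so the part must be a minor third above concert.
D5 → F5
Gb5 → Bbb5
Eb4 → Gb4
C5 → Eb5

F5 Bbb5 Gb4 Eb5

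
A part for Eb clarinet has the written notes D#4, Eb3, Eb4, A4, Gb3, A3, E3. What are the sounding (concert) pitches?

F#4 Gb3 Gb4 C5 Bbb3 C4 G3

The Eb clarinet sounds a minor third above written, so transpose each written note up a minor third.
D#4 -> F#4
Eb3 -> Gb3
Eb4 -> Gb4
A4 -> C5
Gb3 -> Bbb3
A3 -> C4
E3 -> G3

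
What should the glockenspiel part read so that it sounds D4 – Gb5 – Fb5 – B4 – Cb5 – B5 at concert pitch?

The glockenspiel sounds a perfect fifteenth above written, so the written part must be a perfect fifteenth below concert — transpose each note down.
D4 becomes D2
Gb5 becomes Gb3
Fb5 becomes Fb3
B4 becomes B2
Cb5 becomes Cb3
B5 becomes B3

D2 Gb3 Fb3 B2 Cb3 B3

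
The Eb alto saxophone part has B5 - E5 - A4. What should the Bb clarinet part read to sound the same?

E5 A4 D4

First find concert pitch: the Eb alto saxophone sounds a major sixth below written, so B5 E5 A4 sounds D5 G4 C4.
Then write for Bb clarinet: it sounds a major second below written, so the part must be a major second above concert.
D5 → E5
G4 → A4
C4 → D4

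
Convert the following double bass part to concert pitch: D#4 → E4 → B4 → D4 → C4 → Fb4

D#3 E3 B3 D3 C3 Fb3

Written C4 on the double bass sounds as C3, a perfect octave lower; apply that shift to every note.
D#4 to D#3
E4 to E3
B4 to B3
D4 to D3
C4 to C3
Fb4 to Fb3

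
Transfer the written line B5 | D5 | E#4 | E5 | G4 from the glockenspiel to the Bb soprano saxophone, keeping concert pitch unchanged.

C#8 E7 F##6 F#7 A6

First find concert pitch: the glockenspiel sounds a perfect fifteenth above written, so B5 D5 E#4 E5 G4 sounds B7 D7 E#6 E7 G6.
Then write for Bb soprano saxophone: it sounds a major second below written, so the part must be a major second above concert.
B7 → C#8
D7 → E7
E#6 → F##6
E7 → F#7
G6 → A6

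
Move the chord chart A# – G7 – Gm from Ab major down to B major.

B## A#7 A#m

Ab major down to B major is a diminished seventh; each chord root moves by that interval while the quality stays the same.
A#: root A# down a diminished seventh → B##, giving B##.
G7: root G down a diminished seventh → A#, giving A#7.
Gm: root G down a diminished seventh → A#, giving A#m.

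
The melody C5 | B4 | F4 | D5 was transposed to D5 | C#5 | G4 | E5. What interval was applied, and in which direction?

Take the first pair: C5 → D5. C to D spans 2 letter names, so the interval is some kind of second.
C5 to D5 is 2 semitones, which makes it a major second; the second version is higher, so the direction is up.
Checking another pair — D5 → E5 — gives the same interval.

up a major second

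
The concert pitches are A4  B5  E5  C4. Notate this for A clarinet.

C5 D6 G5 Eb4

The A clarinet sounds a minor third below written, so the written part must be a minor third above concert — transpose each note up.
A4 -> C5
B5 -> D6
E5 -> G5
C4 -> Eb4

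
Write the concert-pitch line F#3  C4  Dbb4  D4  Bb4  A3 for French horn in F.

Written C4 sounds as F3 on the French horn in F, so concert pitches are written a perfect fifth up.
F#3 gives C#4
C4 gives G4
Dbb4 gives Abb4
D4 gives A4
Bb4 gives F5
A3 gives E4

C#4 G4 Abb4 A4 F5 E4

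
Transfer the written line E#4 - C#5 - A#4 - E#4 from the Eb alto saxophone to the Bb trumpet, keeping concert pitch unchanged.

First find concert pitch: the Eb alto saxophone sounds a major sixth below written, so E#4 C#5 A#4 E#4 sounds G#3 E4 C#4 G#3.
Then write for Bb trumpet: it sounds a major second below written, so the part must be a major second above concert.
G#3 → A#3
E4 → F#4
C#4 → D#4
G#3 → A#3

A#3 F#4 D#4 A#3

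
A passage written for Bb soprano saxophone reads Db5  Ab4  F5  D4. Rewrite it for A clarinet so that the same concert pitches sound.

Ebb5 Bbb4 Gb5 Eb4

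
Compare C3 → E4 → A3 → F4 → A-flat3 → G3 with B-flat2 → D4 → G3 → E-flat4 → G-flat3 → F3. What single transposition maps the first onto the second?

down a major second

From C3 to Bb2 is 2 letter names — a second of some quality.
Bb2 to C3 is 2 semitones, which makes it a major second; the second version is lower, so the direction is down.
Checking another pair — G3 → F3 — gives the same interval.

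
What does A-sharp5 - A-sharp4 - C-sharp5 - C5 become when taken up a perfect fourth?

D#6 D#5 F#5 F5

A#5: a fourth up reaches D, and 5 semitones makes it D#6.
A#4: a fourth up reaches D, and 5 semitones makes it D#5.
A perfect fourth up from C#5 gives F#5.
A perfect fourth up from C5 gives F5.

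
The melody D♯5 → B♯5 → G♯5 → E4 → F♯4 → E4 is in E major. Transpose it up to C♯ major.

From E up to C♯ is a major sixth; apply that to each pitch.
D#5 -> B#5
B#5 -> G##6
G#5 -> E#6
E4 -> C#5
F#4 -> D#5
E4 -> C#5

B#5 G##6 E#6 C#5 D#5 C#5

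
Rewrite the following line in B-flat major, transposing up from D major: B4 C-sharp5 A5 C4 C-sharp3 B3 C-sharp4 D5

D major to B-flat major up is a minor sixth, so every note moves up by that interval.
B4 becomes G5
C#5 becomes A5
A5 becomes F6
C4 becomes Ab4
C#3 becomes A3
B3 becomes G4
C#4 becomes A4
D5 becomes Bb5

G5 A5 F6 Ab4 A3 G4 A4 Bb5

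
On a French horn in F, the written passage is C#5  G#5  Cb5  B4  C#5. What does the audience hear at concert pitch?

Written C4 on the French horn in F sounds as F3, a perfect fifth lower; apply that shift to every note.
C#5 becomes F#4
G#5 becomes C#5
Cb5 becomes Fb4
B4 becomes E4
C#5 becomes F#4

F#4 C#5 Fb4 E4 F#4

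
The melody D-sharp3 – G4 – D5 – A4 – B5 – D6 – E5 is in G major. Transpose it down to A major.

G major to A major down is a minor seventh, so every note moves down by that interval.
D#3 to E#2
G4 to A3
D5 to E4
A4 to B3
B5 to C#5
D6 to E5
E5 to F#4

E#2 A3 E4 B3 C#5 E5 F#4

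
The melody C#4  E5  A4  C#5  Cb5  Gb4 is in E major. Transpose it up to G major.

E4 G5 C5 E5 Ebb5 Bbb4

E major to G major up is a minor third, so every note moves up by that interval.
C#4 -> E4
E5 -> G5
A4 -> C5
C#5 -> E5
Cb5 -> Ebb5
Gb4 -> Bbb4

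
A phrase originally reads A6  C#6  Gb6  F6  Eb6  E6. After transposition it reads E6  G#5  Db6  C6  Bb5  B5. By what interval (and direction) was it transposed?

Take the first pair: A6 → E6. A to E spans 4 letter names, so the interval is some kind of fourth.
E6 to A6 is 5 semitones, which makes it a perfect fourth; the second version is lower, so the direction is down.
Checking another pair — E6 → B5 — gives the same interval.

down a perfect fourth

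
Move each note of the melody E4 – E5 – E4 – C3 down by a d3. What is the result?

C##4 C##5 C##4 A#2

E4 gives C##4
E5 gives C##5
E4 gives C##4
C3 gives A#2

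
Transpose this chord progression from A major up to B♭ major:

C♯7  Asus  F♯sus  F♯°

D7 Bbsus Gsus G°

A major up to B♭ major is a minor second; each chord root moves by that interval while the quality stays the same.
C♯7: root C♯ up a minor second → D, giving D7.
Asus: root A up a minor second → Bb, giving Bbsus.
F♯sus: root F♯ up a minor second → G, giving Gsus.
F♯°: root F♯ up a minor second → G, giving G°.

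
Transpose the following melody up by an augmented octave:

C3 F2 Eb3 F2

An augmented octave up from C3 gives C#4.
An augmented octave up from F2 gives F#3.
Eb3 up an augmented octave is E4.
F2 up an augmented octave is F#3.

C#4 F#3 E4 F#3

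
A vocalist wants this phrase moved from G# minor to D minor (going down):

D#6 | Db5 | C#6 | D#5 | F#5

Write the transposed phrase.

From G# down to D is an augmented fourth; apply that to each pitch.
D#6 becomes A5
Db5 becomes Abb4
C#6 becomes G5
D#5 becomes A4
F#5 becomes C5

A5 Abb4 G5 A4 C5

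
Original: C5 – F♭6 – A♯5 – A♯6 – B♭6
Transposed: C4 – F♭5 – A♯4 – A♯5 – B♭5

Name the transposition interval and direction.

From C5 to C4 is 8 letter names — an octave of some quality.
C4 to C5 is 12 semitones, which makes it a perfect octave; the second version is lower, so the direction is down.
Checking another pair — Bb6 → Bb5 — gives the same interval.

down a perfect octave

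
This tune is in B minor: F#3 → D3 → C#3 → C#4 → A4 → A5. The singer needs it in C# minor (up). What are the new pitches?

G#3 E3 D#3 D#4 B4 B5

From B up to C# is a major second; apply that to each pitch.
F#3 becomes G#3
D3 becomes E3
C#3 becomes D#3
C#4 becomes D#4
A4 becomes B4
A5 becomes B5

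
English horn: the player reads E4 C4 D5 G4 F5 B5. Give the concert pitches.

A3 F3 G4 C4 Bb4 E5

The English horn sounds a perfect fifth below written, so transpose each written note down a perfect fifth.
E4 → A3
C4 → F3
D5 → G4
G4 → C4
F5 → Bb4
B5 → E5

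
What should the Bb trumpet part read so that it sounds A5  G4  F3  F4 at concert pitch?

Written C4 sounds as Bb3 on the Bb trumpet, so concert pitches are written a major second up.
A5 → B5
G4 → A4
F3 → G3
F4 → G4

B5 A4 G3 G4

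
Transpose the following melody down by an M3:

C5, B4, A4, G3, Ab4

Ab4 G4 F4 Eb3 Fb4

C5 becomes Ab4
B4 becomes G4
A4 becomes F4
G3 becomes Eb3
Ab4 becomes Fb4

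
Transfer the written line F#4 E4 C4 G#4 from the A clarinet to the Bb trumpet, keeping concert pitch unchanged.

First find concert pitch: the A clarinet sounds a minor third below written, so F#4 E4 C4 G#4 sounds D#4 C#4 A3 E#4.
Then write for Bb trumpet: it sounds a major second below written, so the part must be a major second above concert.
D#4 → E#4
C#4 → D#4
A3 → B3
E#4 → F##4

E#4 D#4 B3 F##4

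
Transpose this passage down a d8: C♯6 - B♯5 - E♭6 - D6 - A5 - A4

C##5 B##4 E5 D#5 A#4 A#3

C#6 gives C##5
B#5 gives B##4
Eb6 gives E5
D6 gives D#5
A5 gives A#4
A4 gives A#3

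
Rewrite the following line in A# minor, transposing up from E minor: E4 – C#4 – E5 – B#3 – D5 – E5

From E up to A# is an augmented fourth; apply that to each pitch.
E4 becomes A#4
C#4 becomes F##4
E5 becomes A#5
B#3 becomes E##4
D5 becomes G#5
E5 becomes A#5

A#4 F##4 A#5 E##4 G#5 A#5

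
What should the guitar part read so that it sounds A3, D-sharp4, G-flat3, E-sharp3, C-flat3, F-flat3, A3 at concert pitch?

A4 D#5 Gb4 E#4 Cb4 Fb4 A4

The guitar sounds a perfect octave below written, so the written part must be a perfect octave above concert — transpose each note up.
A3 becomes A4
D#4 becomes D#5
Gb3 becomes Gb4
E#3 becomes E#4
Cb3 becomes Cb4
Fb3 becomes Fb4
A3 becomes A4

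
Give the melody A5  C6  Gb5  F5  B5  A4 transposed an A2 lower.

A5: a second down reaches G, and 3 semitones makes it Gb5.
An augmented second down from C6 gives Bbb5.
Gb5: a second down reaches F, and 3 semitones makes it Fbb5.
F5 down an augmented second is Ebb5.
B5 down an augmented second is Ab5.
A4: a second down reaches G, and 3 semitones makes it Gb4.

Gb5 Bbb5 Fbb5 Ebb5 Ab5 Gb4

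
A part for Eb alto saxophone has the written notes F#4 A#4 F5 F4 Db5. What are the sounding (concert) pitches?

A3 C#4 Ab4 Ab3 Fb4

The Eb alto saxophone sounds a major sixth below written, so transpose each written note down a major sixth.
F#4 becomes A3
A#4 becomes C#4
F5 becomes Ab4
F4 becomes Ab3
Db5 becomes Fb4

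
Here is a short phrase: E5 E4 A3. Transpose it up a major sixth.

E5 -> C#6
E4 -> C#5
A3 -> F#4

C#6 C#5 F#4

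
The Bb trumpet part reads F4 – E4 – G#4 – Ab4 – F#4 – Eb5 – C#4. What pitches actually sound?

Eb4 D4 F#4 Gb4 E4 Db5 B3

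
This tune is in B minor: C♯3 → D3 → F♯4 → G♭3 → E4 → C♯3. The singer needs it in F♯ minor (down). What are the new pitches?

G#2 A2 C#4 Db3 B3 G#2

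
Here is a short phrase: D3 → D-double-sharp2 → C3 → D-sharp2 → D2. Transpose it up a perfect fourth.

G3 G##2 F3 G#2 G2

D3 to G3
D##2 to G##2
C3 to F3
D#2 to G#2
D2 to G2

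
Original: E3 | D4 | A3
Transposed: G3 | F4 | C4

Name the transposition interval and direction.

up a minor third

Take the first pair: E3 → G3. E to G spans 3 letter names, so the interval is some kind of third.
E3 to G3 is 3 semitones, which makes it a minor third; the second version is higher, so the direction is up.
Checking another pair — A3 → C4 — gives the same interval.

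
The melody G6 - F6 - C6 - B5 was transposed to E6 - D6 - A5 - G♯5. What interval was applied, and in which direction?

down a minor third

From G6 to E6 is 3 letter names — a third of some quality.
E6 to G6 is 3 semitones, which makes it a minor third; the second version is lower, so the direction is down.
Checking another pair — B5 → G#5 — gives the same interval.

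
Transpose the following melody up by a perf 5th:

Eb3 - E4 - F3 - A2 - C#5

Bb3 B4 C4 E3 G#5

A perfect fifth up from Eb3 gives Bb3.
E4 up a perfect fifth is B4.
F3 up a perfect fifth is C4.
A2 up a perfect fifth is E3.
C#5: a fifth up reaches G, and 7 semitones makes it G#5.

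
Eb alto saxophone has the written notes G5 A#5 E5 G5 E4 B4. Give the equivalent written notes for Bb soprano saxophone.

C5 D#5 A4 C5 A3 E4

First find concert pitch: the Eb alto saxophone sounds a major sixth below written, so G5 A#5 E5 G5 E4 B4 sounds Bb4 C#5 G4 Bb4 G3 D4.
Then write for Bb soprano saxophone: it sounds a major second below written, so the part must be a major second above concert.
Bb4 → C5
C#5 → D#5
G4 → A4
Bb4 → C5
G3 → A3
D4 → E4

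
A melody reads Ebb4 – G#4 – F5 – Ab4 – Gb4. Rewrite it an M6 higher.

Cb5 E#5 D6 F5 Eb5

A major sixth up from Ebb4 gives Cb5.
G#4 up a major sixth is E#5.
F5: a sixth up reaches D, and 9 semitones makes it D6.
Ab4: a sixth up reaches F, and 9 semitones makes it F5.
Gb4: a sixth up reaches E, and 9 semitones makes it Eb5.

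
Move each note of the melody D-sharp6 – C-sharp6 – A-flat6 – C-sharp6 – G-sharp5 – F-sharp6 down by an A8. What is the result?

D5 C5 Abb5 C5 G4 F5

An augmented octave down from D#6 gives D5.
An augmented octave down from C#6 gives C5.
Ab6 down an augmented octave is Abb5.
C#6 down an augmented octave is C5.
An augmented octave down from G#5 gives G4.
F#6 down an augmented octave is F5.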